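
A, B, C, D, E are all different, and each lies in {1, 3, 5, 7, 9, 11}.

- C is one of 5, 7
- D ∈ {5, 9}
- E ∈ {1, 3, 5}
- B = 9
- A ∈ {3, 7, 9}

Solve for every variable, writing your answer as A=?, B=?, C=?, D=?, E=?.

B has just one choice, so B = 9. Eliminate 9 elsewhere: A, D.
That leaves D = 5. Eliminate 5 elsewhere: C, E.
C's domain is down to {7}, so C = 7. Remove 7 from A.
A must be 3 (only option left). So E can't be 3.
E's domain is down to {1}, so E = 1.

A=3, B=9, C=7, D=5, E=1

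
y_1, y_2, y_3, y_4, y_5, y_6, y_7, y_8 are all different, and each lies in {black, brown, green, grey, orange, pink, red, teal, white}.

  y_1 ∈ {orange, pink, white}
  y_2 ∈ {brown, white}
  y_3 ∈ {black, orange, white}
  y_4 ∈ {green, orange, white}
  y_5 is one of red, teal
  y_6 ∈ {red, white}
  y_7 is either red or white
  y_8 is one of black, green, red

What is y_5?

The 8 variables together cover exactly {black, brown, green, orange, pink, red, teal, white} — 8 values for 8 variables — and brown appears only in y_2's list, so y_2 = brown.
The 7 still-open variables together cover exactly {black, green, orange, pink, red, teal, white} — 7 values for 7 variables — and pink appears only in y_1's list, so y_1 = pink.
Among the 6 still-open variables, teal fits only y_5 (and all 6 values in {black, green, orange, red, teal, white} must be used), so y_5 = teal.

teal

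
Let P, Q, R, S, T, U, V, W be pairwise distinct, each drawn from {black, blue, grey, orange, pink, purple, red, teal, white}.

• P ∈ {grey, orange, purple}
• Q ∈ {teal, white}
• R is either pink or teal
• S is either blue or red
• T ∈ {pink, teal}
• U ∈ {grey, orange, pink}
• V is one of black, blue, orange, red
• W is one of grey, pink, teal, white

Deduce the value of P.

R and T between them cover only {pink, teal} — a naked pair. Remove those values from Q, U, W.
Q has just one choice, so Q = white. So W can't be white.
W has just one choice, so W = grey. So P, U can't be grey.
U has just one choice, so U = orange. Remove orange from P, V.
So P = purple.

purple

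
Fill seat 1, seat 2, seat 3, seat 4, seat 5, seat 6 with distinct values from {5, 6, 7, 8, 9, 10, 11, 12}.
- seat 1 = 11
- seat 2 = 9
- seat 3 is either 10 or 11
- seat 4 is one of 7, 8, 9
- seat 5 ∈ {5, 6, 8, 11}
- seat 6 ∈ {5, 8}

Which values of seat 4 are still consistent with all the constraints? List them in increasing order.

seat 1 must be 11 (only option left). Remove 11 from seat 3, seat 5.
seat 2's domain is down to {9}, so seat 2 = 9. Remove 9 from seat 4.
seat 3 must be 10 (only option left).
No further eliminations apply; seat 4 can still be any of 7, 8.

7, 8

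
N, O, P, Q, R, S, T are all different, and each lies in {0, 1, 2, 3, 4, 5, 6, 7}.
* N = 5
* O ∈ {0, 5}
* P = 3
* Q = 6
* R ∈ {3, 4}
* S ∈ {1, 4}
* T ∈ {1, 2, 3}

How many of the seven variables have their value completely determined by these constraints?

7

N's domain is down to {5}, so N = 5. Strike 5 from O.
O's domain is down to {0}, so O = 0.
That leaves P = 3. So R, T can't be 3.
Q must be 6 (only option left).
That leaves R = 4. Remove 4 from S.
That leaves S = 1. So T can't be 1.
T's domain is down to {2}, so T = 2.
Every variable is fixed: N=5, O=0, P=3, Q=6, R=4, S=1, T=2. That makes 7.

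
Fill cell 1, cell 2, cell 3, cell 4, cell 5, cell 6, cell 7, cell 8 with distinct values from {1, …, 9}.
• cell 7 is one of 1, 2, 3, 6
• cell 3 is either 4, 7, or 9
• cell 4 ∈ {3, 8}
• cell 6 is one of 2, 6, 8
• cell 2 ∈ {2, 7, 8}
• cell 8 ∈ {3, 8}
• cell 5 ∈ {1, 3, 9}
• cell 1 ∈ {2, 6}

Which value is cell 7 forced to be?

1

The 8 variables draw from only 8 values {1, 2, 3, 4, 6, 7, 8, 9}, so each is used; only cell 3 can be 4, hence cell 3 = 4.
The 7 still-open variables together cover exactly {1, 2, 3, 6, 7, 8, 9} — 7 values for 7 variables — and 7 appears only in cell 2's list, so cell 2 = 7.
The 6 still-open variables together cover exactly {1, 2, 3, 6, 8, 9} — 6 values for 6 variables — and 9 appears only in cell 5's list, so cell 5 = 9.
The 5 still-open variables draw from only 5 values {1, 2, 3, 6, 8}, so each is used; only cell 7 can be 1, hence cell 7 = 1.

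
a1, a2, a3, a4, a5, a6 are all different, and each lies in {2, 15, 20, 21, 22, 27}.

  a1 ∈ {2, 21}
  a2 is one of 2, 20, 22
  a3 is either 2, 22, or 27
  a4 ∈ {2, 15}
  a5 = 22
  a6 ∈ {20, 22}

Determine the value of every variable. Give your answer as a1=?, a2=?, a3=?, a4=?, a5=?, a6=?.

a1=21, a2=2, a3=27, a4=15, a5=22, a6=20

a5 has just one choice, so a5 = 22. Strike 22 from a2, a3, a6.
a6's domain is down to {20}, so a6 = 20. Strike 20 from a2.
a2 has just one choice, so a2 = 2. Remove 2 from a1, a3, a4.
a3's domain is down to {27}, so a3 = 27.
a4's domain is down to {15}, so a4 = 15.
a1's domain is down to {21}, so a1 = 21.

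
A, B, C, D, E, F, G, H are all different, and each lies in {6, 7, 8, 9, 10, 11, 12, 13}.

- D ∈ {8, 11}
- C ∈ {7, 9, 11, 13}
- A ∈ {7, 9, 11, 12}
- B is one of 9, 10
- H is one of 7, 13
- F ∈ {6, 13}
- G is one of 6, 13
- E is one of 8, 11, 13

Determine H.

The 8 variables together cover exactly {6, 7, 8, 9, 10, 11, 12, 13} — 8 values for 8 variables — and 10 appears only in B's list, so B = 10.
The 7 still-open variables draw from only 7 values {6, 7, 8, 9, 11, 12, 13}, so each is used; only A can be 12, hence A = 12.
The 6 still-open variables draw from only 6 values {6, 7, 8, 9, 11, 13}, so each is used; only C can be 9, hence C = 9.
The 5 still-open variables together cover exactly {6, 7, 8, 11, 13} — 5 values for 5 variables — and 7 appears only in H's list, so H = 7.

7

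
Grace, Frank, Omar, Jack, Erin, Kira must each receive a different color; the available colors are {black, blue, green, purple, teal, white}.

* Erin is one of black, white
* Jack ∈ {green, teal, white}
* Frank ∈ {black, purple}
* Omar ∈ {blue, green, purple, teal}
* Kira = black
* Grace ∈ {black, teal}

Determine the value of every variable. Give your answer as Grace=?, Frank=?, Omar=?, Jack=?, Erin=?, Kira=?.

Kira must be black (only option left). Eliminate black elsewhere: Grace, Frank, Erin.
Grace must be teal (only option left). Eliminate teal elsewhere: Omar, Jack.
Frank must be purple (only option left). Strike purple from Omar.
Erin must be white (only option left). Remove white from Jack.
That leaves Jack = green. Remove green from Omar.
Omar has just one choice, so Omar = blue.

Grace=teal, Frank=purple, Omar=blue, Jack=green, Erin=white, Kira=black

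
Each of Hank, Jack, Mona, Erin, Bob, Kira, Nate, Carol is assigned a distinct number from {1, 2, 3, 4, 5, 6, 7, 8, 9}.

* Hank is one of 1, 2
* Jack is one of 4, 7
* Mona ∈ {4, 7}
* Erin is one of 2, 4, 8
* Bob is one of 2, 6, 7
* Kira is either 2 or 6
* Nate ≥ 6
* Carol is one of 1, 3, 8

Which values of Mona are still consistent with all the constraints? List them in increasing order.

Among the 8 variables, 3 fits only Carol (and all 8 values in {1, 2, 3, 4, 6, 7, 8, 9} must be used), so Carol = 3.
The 7 still-open variables draw from only 7 values {1, 2, 4, 6, 7, 8, 9}, so each is used; only Hank can be 1, hence Hank = 1.
The 6 still-open variables together cover exactly {2, 4, 6, 7, 8, 9} — 6 values for 6 variables — and 9 appears only in Nate's list, so Nate = 9.
Among the 5 still-open variables, 8 fits only Erin (and all 5 values in {2, 4, 6, 7, 8} must be used), so Erin = 8.
The 2 variables Jack and Mona are confined to {4, 7}, which locks those values in; drop them from Bob.
No further eliminations apply; Mona can still be any of 4, 7.

4, 7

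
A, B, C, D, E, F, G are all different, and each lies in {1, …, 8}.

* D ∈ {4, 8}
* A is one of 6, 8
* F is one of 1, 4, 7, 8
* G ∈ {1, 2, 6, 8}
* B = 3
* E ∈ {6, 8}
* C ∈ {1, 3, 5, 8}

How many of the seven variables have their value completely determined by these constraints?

2

B's domain is down to {3}, so B = 3. So C can't be 3.
A and E between them cover only {6, 8} — a naked pair. Remove those values from C, D, F, G.
That leaves D = 4. Eliminate 4 elsewhere: F.
Determined: B=3, D=4. The other variables each still have more than one consistent value. That makes 2.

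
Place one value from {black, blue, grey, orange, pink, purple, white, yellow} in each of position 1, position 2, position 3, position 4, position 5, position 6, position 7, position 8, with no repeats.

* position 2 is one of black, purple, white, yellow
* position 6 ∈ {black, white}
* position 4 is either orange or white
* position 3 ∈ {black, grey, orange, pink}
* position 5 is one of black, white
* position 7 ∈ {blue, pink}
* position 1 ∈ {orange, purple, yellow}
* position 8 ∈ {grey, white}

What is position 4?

Among the 8 variables, blue fits only position 7 (and all 8 values in {black, blue, grey, orange, pink, purple, white, yellow} must be used), so position 7 = blue.
The 7 still-open variables together cover exactly {black, grey, orange, pink, purple, white, yellow} — 7 values for 7 variables — and pink appears only in position 3's list, so position 3 = pink.
Among the 6 still-open variables, grey fits only position 8 (and all 6 values in {black, grey, orange, purple, white, yellow} must be used), so position 8 = grey.
The 2 variables position 5 and position 6 are confined to {black, white}, which locks those values in; drop them from position 2, position 4.
So position 4 = orange.

orange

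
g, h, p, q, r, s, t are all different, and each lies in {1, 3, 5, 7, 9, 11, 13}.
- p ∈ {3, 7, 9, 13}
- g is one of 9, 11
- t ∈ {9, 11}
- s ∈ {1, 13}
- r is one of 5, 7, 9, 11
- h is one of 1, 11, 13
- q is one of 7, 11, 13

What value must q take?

7

The 7 variables together cover exactly {1, 3, 5, 7, 9, 11, 13} — 7 values for 7 variables — and 3 appears only in p's list, so p = 3.
The 6 still-open variables together cover exactly {1, 5, 7, 9, 11, 13} — 6 values for 6 variables — and 5 appears only in r's list, so r = 5.
The 5 still-open variables together cover exactly {1, 7, 9, 11, 13} — 5 values for 5 variables — and 7 appears only in q's list, so q = 7.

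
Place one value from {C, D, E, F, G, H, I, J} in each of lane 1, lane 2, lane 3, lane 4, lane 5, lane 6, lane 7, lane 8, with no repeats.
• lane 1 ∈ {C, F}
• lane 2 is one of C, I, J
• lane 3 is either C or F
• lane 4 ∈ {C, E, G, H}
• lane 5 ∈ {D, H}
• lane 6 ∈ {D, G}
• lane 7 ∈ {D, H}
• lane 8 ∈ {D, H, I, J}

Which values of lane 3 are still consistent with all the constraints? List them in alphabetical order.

C, F

The 8 variables draw from only 8 values {C, D, E, F, G, H, I, J}, so each is used; only lane 4 can be E, hence lane 4 = E.
The 7 still-open variables draw from only 7 values {C, D, F, G, H, I, J}, so each is used; only lane 6 can be G, hence lane 6 = G.
lane 1 and lane 3 between them cover only {C, F} — a naked pair. Remove those values from lane 2.
lane 5 and lane 7 between them cover only {D, H} — a naked pair. Remove those values from lane 8.
No further eliminations apply; lane 3 can still be any of C, F.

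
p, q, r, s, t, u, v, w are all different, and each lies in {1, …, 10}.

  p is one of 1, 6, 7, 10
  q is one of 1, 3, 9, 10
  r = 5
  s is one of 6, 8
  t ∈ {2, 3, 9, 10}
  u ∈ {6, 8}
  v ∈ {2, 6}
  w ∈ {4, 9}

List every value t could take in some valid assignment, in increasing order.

r has just one choice, so r = 5.
s and u between them cover only {6, 8} — a naked pair. Remove those values from p, v.
v must be 2 (only option left). So t can't be 2.
No further eliminations apply; t can still be any of 3, 9, 10.

3, 9, 10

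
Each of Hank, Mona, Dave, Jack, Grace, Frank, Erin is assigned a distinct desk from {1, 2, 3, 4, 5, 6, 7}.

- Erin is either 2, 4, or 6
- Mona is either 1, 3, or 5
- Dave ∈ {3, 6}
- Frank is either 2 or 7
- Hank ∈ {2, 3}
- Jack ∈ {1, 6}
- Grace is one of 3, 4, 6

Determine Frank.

The 7 variables together cover exactly {1, 2, 3, 4, 5, 6, 7} — 7 values for 7 variables — and 5 appears only in Mona's list, so Mona = 5.
Among the 6 still-open variables, 1 fits only Jack (and all 6 values in {1, 2, 3, 4, 6, 7} must be used), so Jack = 1.
The 5 still-open variables together cover exactly {2, 3, 4, 6, 7} — 5 values for 5 variables — and 7 appears only in Frank's list, so Frank = 7.

7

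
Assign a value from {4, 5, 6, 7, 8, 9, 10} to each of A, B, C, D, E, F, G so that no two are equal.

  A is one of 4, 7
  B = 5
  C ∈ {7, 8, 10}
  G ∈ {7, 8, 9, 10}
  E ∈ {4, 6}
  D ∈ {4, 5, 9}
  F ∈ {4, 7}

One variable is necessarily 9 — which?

B has just one choice, so B = 5. Remove 5 from D.
The 6 still-open variables together cover exactly {4, 6, 7, 8, 9, 10} — 6 values for 6 variables — and 6 appears only in E's list, so E = 6.
A and F between them cover only {4, 7} — a naked pair. Remove those values from C, D, G.
So 9 goes to D.

D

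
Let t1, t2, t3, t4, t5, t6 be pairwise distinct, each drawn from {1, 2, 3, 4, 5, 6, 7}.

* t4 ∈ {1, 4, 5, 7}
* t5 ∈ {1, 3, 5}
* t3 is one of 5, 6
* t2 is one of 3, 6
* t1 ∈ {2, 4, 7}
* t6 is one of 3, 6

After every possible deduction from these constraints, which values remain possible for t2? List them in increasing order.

t2 and t6 between them cover only {3, 6} — a naked pair. Remove those values from t3, t5.
t3 must be 5 (only option left). So t4, t5 can't be 5.
t5 must be 1 (only option left). Remove 1 from t4.
No further eliminations apply; t2 can still be any of 3, 6.

3, 6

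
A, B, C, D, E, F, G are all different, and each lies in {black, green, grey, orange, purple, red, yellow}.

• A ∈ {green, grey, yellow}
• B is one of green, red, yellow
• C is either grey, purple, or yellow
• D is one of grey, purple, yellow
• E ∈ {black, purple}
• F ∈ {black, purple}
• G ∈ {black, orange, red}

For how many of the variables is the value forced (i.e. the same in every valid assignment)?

3

The 7 variables together cover exactly {black, green, grey, orange, purple, red, yellow} — 7 values for 7 variables — and orange appears only in G's list, so G = orange.
The 6 still-open variables together cover exactly {black, green, grey, purple, red, yellow} — 6 values for 6 variables — and red appears only in B's list, so B = red.
The 5 still-open variables together cover exactly {black, green, grey, purple, yellow} — 5 values for 5 variables — and green appears only in A's list, so A = green.
E and F share exactly the 2 values {black, purple}; by pigeonhole those values go to them, so strike black, purple from C, D.
Determined: A=green, B=red, G=orange. The other variables each still have more than one consistent value. That makes 3.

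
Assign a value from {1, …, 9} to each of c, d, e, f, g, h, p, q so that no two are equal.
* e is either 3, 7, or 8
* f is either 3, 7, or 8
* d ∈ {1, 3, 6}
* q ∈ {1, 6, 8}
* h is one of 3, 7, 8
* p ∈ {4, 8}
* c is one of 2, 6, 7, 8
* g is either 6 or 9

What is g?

9

The 8 variables together cover exactly {1, 2, 3, 4, 6, 7, 8, 9} — 8 values for 8 variables — and 2 appears only in c's list, so c = 2.
The 7 still-open variables draw from only 7 values {1, 3, 4, 6, 7, 8, 9}, so each is used; only p can be 4, hence p = 4.
The 6 still-open variables together cover exactly {1, 3, 6, 7, 8, 9} — 6 values for 6 variables — and 9 appears only in g's list, so g = 9.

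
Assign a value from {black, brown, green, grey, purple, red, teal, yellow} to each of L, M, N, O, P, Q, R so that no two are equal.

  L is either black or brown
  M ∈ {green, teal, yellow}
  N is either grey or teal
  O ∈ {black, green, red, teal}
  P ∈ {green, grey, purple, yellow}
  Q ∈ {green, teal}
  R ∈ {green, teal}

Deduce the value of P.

Q and R share exactly the 2 values {green, teal}; by pigeonhole those values go to them, so strike green, teal from M, N, O, P.
M must be yellow (only option left). Eliminate yellow elsewhere: P.
N has just one choice, so N = grey. So P can't be grey.
So P = purple.

purple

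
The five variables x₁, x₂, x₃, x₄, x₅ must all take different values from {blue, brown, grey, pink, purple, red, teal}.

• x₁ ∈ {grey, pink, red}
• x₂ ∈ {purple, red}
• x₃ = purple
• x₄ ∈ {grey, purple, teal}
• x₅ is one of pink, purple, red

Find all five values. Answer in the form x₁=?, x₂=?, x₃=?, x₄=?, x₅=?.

x₁=grey, x₂=red, x₃=purple, x₄=teal, x₅=pink

x₃ has just one choice, so x₃ = purple. Remove purple from x₂, x₄, x₅.
x₂'s domain is down to {red}, so x₂ = red. Strike red from x₁, x₅.
That leaves x₅ = pink. Remove pink from x₁.
x₁'s domain is down to {grey}, so x₁ = grey. Eliminate grey elsewhere: x₄.
x₄ has just one choice, so x₄ = teal.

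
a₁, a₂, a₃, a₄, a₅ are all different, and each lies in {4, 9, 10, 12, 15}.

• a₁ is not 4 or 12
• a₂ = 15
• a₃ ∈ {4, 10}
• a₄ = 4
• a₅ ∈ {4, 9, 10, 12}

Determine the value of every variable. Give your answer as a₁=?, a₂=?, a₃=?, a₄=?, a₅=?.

a₁=9, a₂=15, a₃=10, a₄=4, a₅=12

a₂ has just one choice, so a₂ = 15. Strike 15 from a₁.
a₄ must be 4 (only option left). Strike 4 from a₃, a₅.
a₃ must be 10 (only option left). Strike 10 from a₁, a₅.
a₁ must be 9 (only option left). So a₅ can't be 9.
a₅ has just one choice, so a₅ = 12.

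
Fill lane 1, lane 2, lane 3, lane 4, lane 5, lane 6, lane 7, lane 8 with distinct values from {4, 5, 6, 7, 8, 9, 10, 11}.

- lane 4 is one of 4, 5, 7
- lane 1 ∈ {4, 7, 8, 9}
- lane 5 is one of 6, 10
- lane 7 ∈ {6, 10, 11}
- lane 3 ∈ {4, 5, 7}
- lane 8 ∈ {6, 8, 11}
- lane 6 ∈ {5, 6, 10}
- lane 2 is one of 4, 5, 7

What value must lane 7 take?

The 8 variables draw from only 8 values {4, 5, 6, 7, 8, 9, 10, 11}, so each is used; only lane 1 can be 9, hence lane 1 = 9.
The 7 still-open variables draw from only 7 values {4, 5, 6, 7, 8, 10, 11}, so each is used; only lane 8 can be 8, hence lane 8 = 8.
The 6 still-open variables draw from only 6 values {4, 5, 6, 7, 10, 11}, so each is used; only lane 7 can be 11, hence lane 7 = 11.

11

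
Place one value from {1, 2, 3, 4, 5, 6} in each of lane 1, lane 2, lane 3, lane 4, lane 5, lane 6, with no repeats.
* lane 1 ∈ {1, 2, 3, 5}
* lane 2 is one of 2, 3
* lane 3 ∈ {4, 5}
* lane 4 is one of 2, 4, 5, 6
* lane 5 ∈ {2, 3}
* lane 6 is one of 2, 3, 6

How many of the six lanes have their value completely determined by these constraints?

2

Among the 6 variables, 1 fits only lane 1 (and all 6 values in {1, 2, 3, 4, 5, 6} must be used), so lane 1 = 1.
lane 2 and lane 5 between them cover only {2, 3} — a naked pair. Remove those values from lane 4, lane 6.
lane 6 must be 6 (only option left). So lane 4 can't be 6.
Determined: lane 1=1, lane 6=6. The other lanes each still have more than one consistent value. That makes 2.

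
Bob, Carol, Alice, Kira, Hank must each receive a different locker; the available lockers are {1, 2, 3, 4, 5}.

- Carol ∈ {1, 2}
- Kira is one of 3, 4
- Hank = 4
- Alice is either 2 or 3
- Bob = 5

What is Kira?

Bob must be 5 (only option left).
That leaves Hank = 4. Strike 4 from Kira.
So Kira = 3.

3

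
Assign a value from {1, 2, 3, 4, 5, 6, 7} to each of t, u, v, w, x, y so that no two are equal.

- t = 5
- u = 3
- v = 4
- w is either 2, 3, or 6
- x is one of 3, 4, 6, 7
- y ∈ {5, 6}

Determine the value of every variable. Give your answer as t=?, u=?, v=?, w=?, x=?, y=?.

t=5, u=3, v=4, w=2, x=7, y=6

t has just one choice, so t = 5. Strike 5 from y.
u has just one choice, so u = 3. Eliminate 3 elsewhere: w, x.
That leaves v = 4. Remove 4 from x.
That leaves y = 6. Remove 6 from w, x.
That leaves w = 2.
x has just one choice, so x = 7.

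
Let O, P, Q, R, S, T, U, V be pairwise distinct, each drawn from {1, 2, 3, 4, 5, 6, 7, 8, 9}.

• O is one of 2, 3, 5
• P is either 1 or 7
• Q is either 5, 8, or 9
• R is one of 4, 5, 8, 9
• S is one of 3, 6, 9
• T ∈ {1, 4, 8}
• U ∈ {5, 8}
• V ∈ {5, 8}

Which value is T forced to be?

U and V share exactly the 2 values {5, 8}; by pigeonhole those values go to them, so strike 5, 8 from O, Q, R, T.
Q's domain is down to {9}, so Q = 9. Eliminate 9 elsewhere: R, S.
R's domain is down to {4}, so R = 4. Eliminate 4 elsewhere: T.
So T = 1.

1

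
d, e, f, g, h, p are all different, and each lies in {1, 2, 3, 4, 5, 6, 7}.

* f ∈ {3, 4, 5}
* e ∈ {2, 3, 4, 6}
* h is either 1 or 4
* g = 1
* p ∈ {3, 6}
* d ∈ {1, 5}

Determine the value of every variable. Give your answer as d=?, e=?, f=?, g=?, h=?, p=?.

d=5, e=2, f=3, g=1, h=4, p=6

g must be 1 (only option left). So d, h can't be 1.
h's domain is down to {4}, so h = 4. So e, f can't be 4.
That leaves d = 5. So f can't be 5.
f's domain is down to {3}, so f = 3. Eliminate 3 elsewhere: e, p.
p must be 6 (only option left). So e can't be 6.
e must be 2 (only option left).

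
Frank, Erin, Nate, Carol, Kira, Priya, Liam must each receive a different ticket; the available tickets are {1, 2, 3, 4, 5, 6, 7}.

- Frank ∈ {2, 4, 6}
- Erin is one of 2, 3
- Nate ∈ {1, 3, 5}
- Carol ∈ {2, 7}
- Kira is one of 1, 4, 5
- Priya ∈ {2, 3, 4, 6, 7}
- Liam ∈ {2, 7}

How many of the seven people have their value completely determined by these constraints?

1

The 2 variables Carol and Liam are confined to {2, 7}, which locks those values in; drop them from Frank, Erin, Priya.
Erin's domain is down to {3}, so Erin = 3. So Nate, Priya can't be 3.
Frank and Priya share exactly the 2 values {4, 6}; by pigeonhole those values go to them, so strike 4, 6 from Kira.
Determined: Erin=3. The other people each still have more than one consistent value. That makes 1.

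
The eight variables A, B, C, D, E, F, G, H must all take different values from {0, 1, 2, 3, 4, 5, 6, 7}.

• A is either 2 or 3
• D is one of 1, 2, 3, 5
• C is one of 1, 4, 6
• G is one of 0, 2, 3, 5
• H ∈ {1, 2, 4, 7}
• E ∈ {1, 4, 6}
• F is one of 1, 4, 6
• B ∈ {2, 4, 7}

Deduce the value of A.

3

Among the 8 variables, 0 fits only G (and all 8 values in {0, 1, 2, 3, 4, 5, 6, 7} must be used), so G = 0.
Among the 7 still-open variables, 5 fits only D (and all 7 values in {1, 2, 3, 4, 5, 6, 7} must be used), so D = 5.
The 6 still-open variables draw from only 6 values {1, 2, 3, 4, 6, 7}, so each is used; only A can be 3, hence A = 3.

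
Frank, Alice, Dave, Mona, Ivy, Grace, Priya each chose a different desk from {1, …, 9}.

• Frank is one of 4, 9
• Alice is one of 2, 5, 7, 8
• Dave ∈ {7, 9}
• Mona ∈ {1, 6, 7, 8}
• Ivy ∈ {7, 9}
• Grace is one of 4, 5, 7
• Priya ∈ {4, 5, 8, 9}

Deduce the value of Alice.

2

The 2 variables Dave and Ivy are confined to {7, 9}, which locks those values in; drop them from Frank, Alice, Mona, Grace, Priya.
That leaves Frank = 4. Remove 4 from Grace, Priya.
Grace must be 5 (only option left). So Alice, Priya can't be 5.
Priya must be 8 (only option left). Eliminate 8 elsewhere: Alice, Mona.
So Alice = 2.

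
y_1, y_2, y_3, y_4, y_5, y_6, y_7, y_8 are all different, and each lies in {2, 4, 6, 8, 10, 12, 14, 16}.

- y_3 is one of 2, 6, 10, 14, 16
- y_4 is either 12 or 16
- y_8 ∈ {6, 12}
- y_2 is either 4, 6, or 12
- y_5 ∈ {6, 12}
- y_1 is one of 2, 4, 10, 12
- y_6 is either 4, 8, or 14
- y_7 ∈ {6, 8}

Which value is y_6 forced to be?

14

y_5 and y_8 share exactly the 2 values {6, 12}; by pigeonhole those values go to them, so strike 6, 12 from y_1, y_2, y_3, y_4, y_7.
y_2 must be 4 (only option left). Strike 4 from y_1, y_6.
y_4 must be 16 (only option left). Strike 16 from y_3.
y_7 must be 8 (only option left). Strike 8 from y_6.
So y_6 = 14.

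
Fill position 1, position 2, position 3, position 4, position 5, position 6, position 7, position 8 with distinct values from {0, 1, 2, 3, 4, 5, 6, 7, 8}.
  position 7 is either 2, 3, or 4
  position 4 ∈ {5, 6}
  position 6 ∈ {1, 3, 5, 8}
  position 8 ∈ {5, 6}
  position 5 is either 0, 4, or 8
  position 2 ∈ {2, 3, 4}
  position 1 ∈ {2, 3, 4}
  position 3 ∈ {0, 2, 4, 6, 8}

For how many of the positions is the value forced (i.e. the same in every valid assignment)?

1

The 8 variables draw from only 8 values {0, 1, 2, 3, 4, 5, 6, 8}, so each is used; only position 6 can be 1, hence position 6 = 1.
position 4 and position 8 between them cover only {5, 6} — a naked pair. Remove those values from position 3.
position 1, position 2, position 7 between them cover only {2, 3, 4} — a naked triple. Remove those values from position 3, position 5.
Determined: position 6=1. The other positions each still have more than one consistent value. That makes 1.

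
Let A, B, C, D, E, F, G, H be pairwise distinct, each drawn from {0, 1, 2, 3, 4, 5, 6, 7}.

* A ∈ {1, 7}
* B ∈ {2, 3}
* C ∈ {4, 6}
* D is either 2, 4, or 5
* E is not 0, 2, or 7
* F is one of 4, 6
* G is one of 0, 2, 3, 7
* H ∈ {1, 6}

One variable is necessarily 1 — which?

The 8 variables draw from only 8 values {0, 1, 2, 3, 4, 5, 6, 7}, so each is used; only G can be 0, hence G = 0.
The 7 still-open variables draw from only 7 values {1, 2, 3, 4, 5, 6, 7}, so each is used; only A can be 7, hence A = 7.
C and F share exactly the 2 values {4, 6}; by pigeonhole those values go to them, so strike 4, 6 from D, E, H.
So 1 goes to H.

H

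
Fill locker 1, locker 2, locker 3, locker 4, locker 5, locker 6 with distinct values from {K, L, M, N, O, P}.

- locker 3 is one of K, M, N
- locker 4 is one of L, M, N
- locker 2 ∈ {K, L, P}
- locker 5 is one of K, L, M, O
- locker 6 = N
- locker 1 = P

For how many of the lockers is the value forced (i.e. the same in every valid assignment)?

locker 1 has just one choice, so locker 1 = P. Strike P from locker 2.
locker 6 must be N (only option left). So locker 3, locker 4 can't be N.
The 4 still-open variables together cover exactly {K, L, M, O} — 4 values for 4 variables — and O appears only in locker 5's list, so locker 5 = O.
Determined: locker 1=P, locker 5=O, locker 6=N. The other lockers each still have more than one consistent value. That makes 3.

3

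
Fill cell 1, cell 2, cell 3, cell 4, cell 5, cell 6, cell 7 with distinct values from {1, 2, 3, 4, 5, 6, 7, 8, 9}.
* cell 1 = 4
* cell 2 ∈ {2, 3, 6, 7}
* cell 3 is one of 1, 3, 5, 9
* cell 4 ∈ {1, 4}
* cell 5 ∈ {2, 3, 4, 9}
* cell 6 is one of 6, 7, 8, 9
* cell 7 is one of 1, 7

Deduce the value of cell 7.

7

cell 1 must be 4 (only option left). Remove 4 from cell 4, cell 5.
cell 4 must be 1 (only option left). Eliminate 1 elsewhere: cell 3, cell 7.
So cell 7 = 7.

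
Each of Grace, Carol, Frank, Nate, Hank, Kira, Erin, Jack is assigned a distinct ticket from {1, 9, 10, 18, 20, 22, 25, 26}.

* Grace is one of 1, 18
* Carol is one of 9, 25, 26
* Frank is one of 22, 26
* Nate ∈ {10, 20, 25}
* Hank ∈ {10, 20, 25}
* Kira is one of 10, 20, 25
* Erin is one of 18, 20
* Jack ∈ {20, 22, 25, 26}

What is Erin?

18

Among the 8 variables, 1 fits only Grace (and all 8 values in {1, 9, 10, 18, 20, 22, 25, 26} must be used), so Grace = 1.
Among the 7 still-open variables, 9 fits only Carol (and all 7 values in {9, 10, 18, 20, 22, 25, 26} must be used), so Carol = 9.
The 6 still-open variables draw from only 6 values {10, 18, 20, 22, 25, 26}, so each is used; only Erin can be 18, hence Erin = 18.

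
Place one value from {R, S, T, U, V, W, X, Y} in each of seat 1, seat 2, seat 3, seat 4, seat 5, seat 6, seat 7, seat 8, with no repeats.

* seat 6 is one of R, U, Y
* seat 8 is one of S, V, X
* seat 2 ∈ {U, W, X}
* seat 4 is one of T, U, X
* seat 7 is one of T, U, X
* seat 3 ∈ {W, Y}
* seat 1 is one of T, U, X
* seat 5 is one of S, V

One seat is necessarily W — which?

seat 2

The 8 variables together cover exactly {R, S, T, U, V, W, X, Y} — 8 values for 8 variables — and R appears only in seat 6's list, so seat 6 = R.
The 7 still-open variables together cover exactly {S, T, U, V, W, X, Y} — 7 values for 7 variables — and Y appears only in seat 3's list, so seat 3 = Y.
The 6 still-open variables draw from only 6 values {S, T, U, V, W, X}, so each is used; only seat 2 can be W, hence seat 2 = W.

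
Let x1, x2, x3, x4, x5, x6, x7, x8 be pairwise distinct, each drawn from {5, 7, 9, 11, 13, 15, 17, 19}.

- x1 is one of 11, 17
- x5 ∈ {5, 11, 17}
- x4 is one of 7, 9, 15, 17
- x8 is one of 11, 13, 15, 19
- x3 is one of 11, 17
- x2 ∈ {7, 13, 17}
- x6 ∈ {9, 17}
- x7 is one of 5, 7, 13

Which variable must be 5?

The 8 variables together cover exactly {5, 7, 9, 11, 13, 15, 17, 19} — 8 values for 8 variables — and 19 appears only in x8's list, so x8 = 19.
The 7 still-open variables draw from only 7 values {5, 7, 9, 11, 13, 15, 17}, so each is used; only x4 can be 15, hence x4 = 15.
Among the 6 still-open variables, 9 fits only x6 (and all 6 values in {5, 7, 9, 11, 13, 17} must be used), so x6 = 9.
The 2 variables x1 and x3 are confined to {11, 17}, which locks those values in; drop them from x2, x5.
So 5 goes to x5.

x5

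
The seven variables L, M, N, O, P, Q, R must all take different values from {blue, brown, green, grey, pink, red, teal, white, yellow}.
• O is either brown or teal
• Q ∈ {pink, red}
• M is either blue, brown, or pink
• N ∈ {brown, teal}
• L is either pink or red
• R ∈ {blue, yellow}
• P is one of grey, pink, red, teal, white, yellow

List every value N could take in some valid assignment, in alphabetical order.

L and Q between them cover only {pink, red} — a naked pair. Remove those values from M, P.
The 2 variables N and O are confined to {brown, teal}, which locks those values in; drop them from M, P.
M's domain is down to {blue}, so M = blue. Strike blue from R.
R must be yellow (only option left). Strike yellow from P.
No further eliminations apply; N can still be any of brown, teal.

brown, teal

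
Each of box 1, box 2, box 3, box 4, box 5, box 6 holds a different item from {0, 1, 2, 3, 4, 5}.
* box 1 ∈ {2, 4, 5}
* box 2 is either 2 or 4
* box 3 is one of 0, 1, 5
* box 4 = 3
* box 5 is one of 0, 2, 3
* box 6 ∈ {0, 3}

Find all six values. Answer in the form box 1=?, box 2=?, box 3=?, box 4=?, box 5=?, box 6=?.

box 1=5, box 2=4, box 3=1, box 4=3, box 5=2, box 6=0

box 4 must be 3 (only option left). Eliminate 3 elsewhere: box 5, box 6.
box 6 must be 0 (only option left). So box 3, box 5 can't be 0.
box 5 must be 2 (only option left). Strike 2 from box 1, box 2.
box 2 has just one choice, so box 2 = 4. Strike 4 from box 1.
That leaves box 1 = 5. So box 3 can't be 5.
box 3 must be 1 (only option left).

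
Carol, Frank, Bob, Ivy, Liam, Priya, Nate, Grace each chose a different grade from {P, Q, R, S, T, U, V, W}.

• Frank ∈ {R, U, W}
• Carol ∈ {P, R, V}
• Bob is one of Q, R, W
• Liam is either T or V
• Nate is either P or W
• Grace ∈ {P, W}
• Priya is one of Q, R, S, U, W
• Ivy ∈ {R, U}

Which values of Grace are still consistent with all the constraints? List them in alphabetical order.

The 8 variables together cover exactly {P, Q, R, S, T, U, V, W} — 8 values for 8 variables — and S appears only in Priya's list, so Priya = S.
The 7 still-open variables together cover exactly {P, Q, R, T, U, V, W} — 7 values for 7 variables — and Q appears only in Bob's list, so Bob = Q.
The 6 still-open variables draw from only 6 values {P, R, T, U, V, W}, so each is used; only Liam can be T, hence Liam = T.
Among the 5 still-open variables, V fits only Carol (and all 5 values in {P, R, U, V, W} must be used), so Carol = V.
Nate and Grace share exactly the 2 values {P, W}; by pigeonhole those values go to them, so strike P, W from Frank.
No further eliminations apply; Grace can still be any of P, W.

P, W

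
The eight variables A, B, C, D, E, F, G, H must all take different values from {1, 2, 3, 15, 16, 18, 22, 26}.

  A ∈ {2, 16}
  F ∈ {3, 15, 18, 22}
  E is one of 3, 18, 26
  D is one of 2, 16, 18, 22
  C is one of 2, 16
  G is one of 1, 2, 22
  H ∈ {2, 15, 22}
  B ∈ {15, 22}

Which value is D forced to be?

The 8 variables draw from only 8 values {1, 2, 3, 15, 16, 18, 22, 26}, so each is used; only G can be 1, hence G = 1.
The 7 still-open variables together cover exactly {2, 3, 15, 16, 18, 22, 26} — 7 values for 7 variables — and 26 appears only in E's list, so E = 26.
The 6 still-open variables draw from only 6 values {2, 3, 15, 16, 18, 22}, so each is used; only F can be 3, hence F = 3.
Among the 5 still-open variables, 18 fits only D (and all 5 values in {2, 15, 16, 18, 22} must be used), so D = 18.

18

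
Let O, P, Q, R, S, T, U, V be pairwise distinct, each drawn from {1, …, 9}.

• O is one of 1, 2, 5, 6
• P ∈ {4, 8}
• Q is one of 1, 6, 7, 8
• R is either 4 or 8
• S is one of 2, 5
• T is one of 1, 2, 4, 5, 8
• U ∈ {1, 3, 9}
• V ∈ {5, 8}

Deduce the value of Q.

7

P and R share exactly the 2 values {4, 8}; by pigeonhole those values go to them, so strike 4, 8 from Q, T, V.
V has just one choice, so V = 5. So O, S, T can't be 5.
S has just one choice, so S = 2. Remove 2 from O, T.
T has just one choice, so T = 1. So O, Q, U can't be 1.
O's domain is down to {6}, so O = 6. Strike 6 from Q.
So Q = 7.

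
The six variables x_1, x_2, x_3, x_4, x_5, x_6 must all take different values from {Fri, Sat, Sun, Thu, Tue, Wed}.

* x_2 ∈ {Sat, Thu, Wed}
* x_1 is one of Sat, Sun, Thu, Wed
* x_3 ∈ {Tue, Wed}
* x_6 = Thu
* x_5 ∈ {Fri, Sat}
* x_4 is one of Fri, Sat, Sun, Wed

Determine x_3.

Tue

x_6 has just one choice, so x_6 = Thu. Strike Thu from x_1, x_2.
The 5 still-open variables draw from only 5 values {Fri, Sat, Sun, Tue, Wed}, so each is used; only x_3 can be Tue, hence x_3 = Tue.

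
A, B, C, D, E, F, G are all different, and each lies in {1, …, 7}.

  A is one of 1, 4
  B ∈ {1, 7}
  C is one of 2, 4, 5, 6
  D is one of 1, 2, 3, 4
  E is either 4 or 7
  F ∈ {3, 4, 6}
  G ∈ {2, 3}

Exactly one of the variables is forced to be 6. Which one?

F

The 7 variables draw from only 7 values {1, 2, 3, 4, 5, 6, 7}, so each is used; only C can be 5, hence C = 5.
The 6 still-open variables together cover exactly {1, 2, 3, 4, 6, 7} — 6 values for 6 variables — and 6 appears only in F's list, so F = 6.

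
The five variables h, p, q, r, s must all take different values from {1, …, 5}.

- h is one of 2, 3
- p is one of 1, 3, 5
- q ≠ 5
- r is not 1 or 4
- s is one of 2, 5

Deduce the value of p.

The 5 variables draw from only 5 values {1, 2, 3, 4, 5}, so each is used; only q can be 4, hence q = 4.
The 4 still-open variables together cover exactly {1, 2, 3, 5} — 4 values for 4 variables — and 1 appears only in p's list, so p = 1.

1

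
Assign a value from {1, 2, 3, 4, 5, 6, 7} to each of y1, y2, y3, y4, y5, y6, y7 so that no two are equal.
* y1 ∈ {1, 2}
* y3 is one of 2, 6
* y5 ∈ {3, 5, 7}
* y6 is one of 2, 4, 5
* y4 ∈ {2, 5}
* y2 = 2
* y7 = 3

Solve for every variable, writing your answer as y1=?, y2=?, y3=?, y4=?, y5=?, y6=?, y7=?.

y1=1, y2=2, y3=6, y4=5, y5=7, y6=4, y7=3

y2 has just one choice, so y2 = 2. So y1, y3, y4, y6 can't be 2.
y3's domain is down to {6}, so y3 = 6.
y4 has just one choice, so y4 = 5. So y5, y6 can't be 5.
y6 must be 4 (only option left).
y7's domain is down to {3}, so y7 = 3. Remove 3 from y5.
y1's domain is down to {1}, so y1 = 1.
y5 has just one choice, so y5 = 7.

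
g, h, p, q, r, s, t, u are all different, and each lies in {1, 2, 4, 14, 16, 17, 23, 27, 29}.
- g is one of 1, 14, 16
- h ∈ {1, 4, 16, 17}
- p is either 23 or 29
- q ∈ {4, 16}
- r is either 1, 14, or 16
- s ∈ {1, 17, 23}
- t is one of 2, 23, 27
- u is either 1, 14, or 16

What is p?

29

g, r, u between them cover only {1, 14, 16} — a naked triple. Remove those values from h, q, s.
q must be 4 (only option left). So h can't be 4.
h's domain is down to {17}, so h = 17. Remove 17 from s.
s must be 23 (only option left). So p, t can't be 23.
So p = 29.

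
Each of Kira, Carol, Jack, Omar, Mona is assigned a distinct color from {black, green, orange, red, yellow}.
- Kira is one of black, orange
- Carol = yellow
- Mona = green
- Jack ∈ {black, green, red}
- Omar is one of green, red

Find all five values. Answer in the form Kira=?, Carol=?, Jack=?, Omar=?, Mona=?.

Kira=orange, Carol=yellow, Jack=black, Omar=red, Mona=green

Carol must be yellow (only option left).
Mona has just one choice, so Mona = green. So Jack, Omar can't be green.
That leaves Omar = red. Remove red from Jack.
Jack has just one choice, so Jack = black. Strike black from Kira.
Kira must be orange (only option left).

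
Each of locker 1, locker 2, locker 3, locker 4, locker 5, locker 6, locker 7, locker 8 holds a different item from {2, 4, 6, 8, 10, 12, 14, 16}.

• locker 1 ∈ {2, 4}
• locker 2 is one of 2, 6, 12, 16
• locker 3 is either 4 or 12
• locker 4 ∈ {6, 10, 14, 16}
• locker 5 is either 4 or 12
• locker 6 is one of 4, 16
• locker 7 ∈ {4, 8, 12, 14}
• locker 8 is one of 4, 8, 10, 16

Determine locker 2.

locker 3 and locker 5 between them cover only {4, 12} — a naked pair. Remove those values from locker 1, locker 2, locker 6, locker 7, locker 8.
locker 1's domain is down to {2}, so locker 1 = 2. Remove 2 from locker 2.
locker 6 must be 16 (only option left). Strike 16 from locker 2, locker 4, locker 8.
So locker 2 = 6.

6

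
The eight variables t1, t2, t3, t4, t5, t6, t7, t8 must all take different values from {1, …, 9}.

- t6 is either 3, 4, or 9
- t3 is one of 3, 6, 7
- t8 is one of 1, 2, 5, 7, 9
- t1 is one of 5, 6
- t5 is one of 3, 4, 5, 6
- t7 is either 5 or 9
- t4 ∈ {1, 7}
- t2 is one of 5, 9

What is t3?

The 8 variables together cover exactly {1, 2, 3, 4, 5, 6, 7, 9} — 8 values for 8 variables — and 2 appears only in t8's list, so t8 = 2.
The 7 still-open variables together cover exactly {1, 3, 4, 5, 6, 7, 9} — 7 values for 7 variables — and 1 appears only in t4's list, so t4 = 1.
The 6 still-open variables together cover exactly {3, 4, 5, 6, 7, 9} — 6 values for 6 variables — and 7 appears only in t3's list, so t3 = 7.

7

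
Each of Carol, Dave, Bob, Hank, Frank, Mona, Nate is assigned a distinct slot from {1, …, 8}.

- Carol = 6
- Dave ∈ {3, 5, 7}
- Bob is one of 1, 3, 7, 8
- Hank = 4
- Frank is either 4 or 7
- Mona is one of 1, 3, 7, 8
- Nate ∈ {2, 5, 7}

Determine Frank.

Carol must be 6 (only option left).
Hank has just one choice, so Hank = 4. Strike 4 from Frank.
So Frank = 7.

7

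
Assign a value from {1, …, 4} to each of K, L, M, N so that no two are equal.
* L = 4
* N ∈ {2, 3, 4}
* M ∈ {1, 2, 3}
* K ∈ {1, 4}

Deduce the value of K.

1

L's domain is down to {4}, so L = 4. Eliminate 4 elsewhere: K, N.
So K = 1.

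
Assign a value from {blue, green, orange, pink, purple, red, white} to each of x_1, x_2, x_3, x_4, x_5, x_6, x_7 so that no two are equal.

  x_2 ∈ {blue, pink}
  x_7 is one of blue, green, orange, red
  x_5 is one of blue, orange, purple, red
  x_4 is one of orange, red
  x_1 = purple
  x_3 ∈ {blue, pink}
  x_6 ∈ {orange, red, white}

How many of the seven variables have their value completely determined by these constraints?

3

x_1 has just one choice, so x_1 = purple. Remove purple from x_5.
The 6 still-open variables draw from only 6 values {blue, green, orange, pink, red, white}, so each is used; only x_7 can be green, hence x_7 = green.
Among the 5 still-open variables, white fits only x_6 (and all 5 values in {blue, orange, pink, red, white} must be used), so x_6 = white.
The 2 variables x_2 and x_3 are confined to {blue, pink}, which locks those values in; drop them from x_5.
Determined: x_1=purple, x_6=white, x_7=green. The other variables each still have more than one consistent value. That makes 3.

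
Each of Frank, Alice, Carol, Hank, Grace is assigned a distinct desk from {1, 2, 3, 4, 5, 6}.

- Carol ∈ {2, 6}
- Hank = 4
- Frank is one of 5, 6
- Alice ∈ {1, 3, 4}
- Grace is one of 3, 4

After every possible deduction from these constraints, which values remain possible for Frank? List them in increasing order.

Hank must be 4 (only option left). Strike 4 from Alice, Grace.
Grace has just one choice, so Grace = 3. Remove 3 from Alice.
That leaves Alice = 1.
No further eliminations apply; Frank can still be any of 5, 6.

5, 6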